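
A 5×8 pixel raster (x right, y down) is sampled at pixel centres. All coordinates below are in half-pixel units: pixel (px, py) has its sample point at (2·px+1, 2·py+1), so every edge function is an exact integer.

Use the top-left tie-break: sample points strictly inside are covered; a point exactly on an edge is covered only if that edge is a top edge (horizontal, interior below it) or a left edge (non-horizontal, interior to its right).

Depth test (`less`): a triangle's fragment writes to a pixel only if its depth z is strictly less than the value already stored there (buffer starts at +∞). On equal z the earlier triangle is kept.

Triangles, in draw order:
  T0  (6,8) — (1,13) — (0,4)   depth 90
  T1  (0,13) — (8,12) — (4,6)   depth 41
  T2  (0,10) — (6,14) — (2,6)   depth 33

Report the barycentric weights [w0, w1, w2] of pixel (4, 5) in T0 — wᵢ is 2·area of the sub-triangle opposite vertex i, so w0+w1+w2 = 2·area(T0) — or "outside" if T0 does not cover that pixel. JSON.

T0:
  2·area = 50
  edge (6, 8)→(1, 13): d=(-5,5) right/bottom  bias=-1
  edge (1, 13)→(0, 4): d=(-1,-9) top-left  bias=+0
  edge (0, 4)→(6, 8): d=(6,4) right/bottom  bias=-1
    (0,2)@(1, 5): e=[40,8,2] → #
    (1,2)@(3, 5): e=[30,26,-6] → ·
    (4,2)@(9, 5): e=[0,80,-30] → ·  [on edge]
    (0,3)@(1, 7): e=[30,6,14] → #
    (1,3)@(3, 7): e=[20,24,6] → #
    (2,3)@(5, 7): e=[10,42,-2] → ·
    (3,3)@(7, 7): e=[0,60,-10] → ·  [on edge]
    (0,4)@(1, 9): e=[20,4,26] → #
    (2,4)@(5, 9): e=[0,40,10] → ·  [on edge]
    (0,5)@(1, 11): e=[10,2,38] → #
    (1,5)@(3, 11): e=[0,20,30] → ·  [on edge]
    (0,6)@(1, 13): e=[0,0,50] → ·  [on edge]
  covered (6 px):
    · · · · ·
    · · · · ·
    # · · · ·
    # # · · ·
    # # · · ·
    # · · · ·
    · · · · ·
    · · · · ·
T1:
  2·area = 52  (B↔C swapped to make it positive)
  edge (0, 13)→(4, 6): d=(4,-7) top-left  bias=+0
  edge (4, 6)→(8, 12): d=(4,6) right/bottom  bias=-1
  edge (8, 12)→(0, 13): d=(-8,1) right/bottom  bias=-1
    (1,4)@(3, 9): e=[5,18,29] → #
    (2,4)@(5, 9): e=[19,6,27] → #
    (3,4)@(7, 9): e=[33,-6,25] → ·
    (1,5)@(3, 11): e=[13,26,13] → #
    (3,5)@(7, 11): e=[41,2,9] → #
    (4,5)@(9, 11): e=[55,-10,7] → ·
    (1,6)@(3, 13): e=[21,34,-3] → ·
    (2,6)@(5, 13): e=[35,22,-5] → ·
    (3,6)@(7, 13): e=[49,10,-7] → ·
  covered (5 px):
    · · · · ·
    · · · · ·
    · · · · ·
    · · · · ·
    · # # · ·
    · # # # ·
    · · · · ·
    · · · · ·
T2:
  2·area = 32  (B↔C swapped to make it positive)
  edge (0, 10)→(2, 6): d=(2,-4) top-left  bias=+0
  edge (2, 6)→(6, 14): d=(4,8) right/bottom  bias=-1
  edge (6, 14)→(0, 10): d=(-6,-4) top-left  bias=+0
    (0,4)@(1, 9): e=[2,20,10] → #
    (1,4)@(3, 9): e=[10,4,18] → #
    (2,4)@(5, 9): e=[18,-12,26] → ·
    (0,5)@(1, 11): e=[6,28,-2] → ·
    (1,5)@(3, 11): e=[14,12,6] → #
    (2,5)@(5, 11): e=[22,-4,14] → ·
    (1,6)@(3, 13): e=[18,20,-6] → ·
    (2,6)@(5, 13): e=[26,4,2] → #
    (3,6)@(7, 13): e=[34,-12,10] → ·
    (2,7)@(5, 15): e=[30,12,-10] → ·
  covered (4 px):
    · · · · ·
    · · · · ·
    · · · · ·
    · · · · ·
    # # · · ·
    · # · · ·
    · · # · ·
    · · · · ·

Final: "outside"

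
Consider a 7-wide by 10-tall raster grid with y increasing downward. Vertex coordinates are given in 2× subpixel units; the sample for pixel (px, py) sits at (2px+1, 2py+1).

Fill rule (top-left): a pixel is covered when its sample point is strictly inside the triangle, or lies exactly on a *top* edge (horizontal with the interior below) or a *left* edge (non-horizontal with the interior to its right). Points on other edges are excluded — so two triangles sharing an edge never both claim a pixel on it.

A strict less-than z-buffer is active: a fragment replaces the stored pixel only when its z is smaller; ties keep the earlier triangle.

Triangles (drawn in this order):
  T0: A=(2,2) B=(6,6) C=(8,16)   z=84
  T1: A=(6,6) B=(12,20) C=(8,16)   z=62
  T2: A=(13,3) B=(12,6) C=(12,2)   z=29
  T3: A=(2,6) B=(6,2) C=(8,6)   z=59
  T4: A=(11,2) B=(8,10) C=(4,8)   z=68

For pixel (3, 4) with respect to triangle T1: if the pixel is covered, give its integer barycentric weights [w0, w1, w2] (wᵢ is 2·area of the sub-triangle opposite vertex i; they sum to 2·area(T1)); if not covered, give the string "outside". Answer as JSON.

T0:
  2·area = 32
  edge (2, 2)→(6, 6): d=(4,4) right/bottom  bias=-1
  edge (6, 6)→(8, 16): d=(2,10) right/bottom  bias=-1
  edge (8, 16)→(2, 2): d=(-6,-14) top-left  bias=+0
    (0,0)@(1, 1): e=[0,40,-8] → ·  [on edge]
    (2,0)@(5, 1): e=[-16,0,48] → ·  [on edge]
    (1,1)@(3, 3): e=[0,24,8] → ·  [on edge]
    (2,2)@(5, 5): e=[0,8,24] → ·  [on edge]
    (2,3)@(5, 7): e=[8,12,12] → #
    (3,3)@(7, 7): e=[0,-8,40] → ·  [on edge]
    (2,4)@(5, 9): e=[16,16,0] → #  [on edge]
    (3,4)@(7, 9): e=[8,-4,28] → ·
    (4,4)@(9, 9): e=[0,-24,56] → ·  [on edge]
    (2,5)@(5, 11): e=[24,20,-12] → ·
    (3,5)@(7, 11): e=[16,0,16] → ·  [on edge]
    (5,5)@(11, 11): e=[0,-40,72] → ·  [on edge]
    (6,6)@(13, 13): e=[0,-56,88] → ·  [on edge]
  covered (3 px):
    · · · · · · ·
    · · · · · · ·
    · · · · · · ·
    · · # · · · ·
    · · # · · · ·
    · · · · · · ·
    · · · # · · ·
    · · · · · · ·
    · · · · · · ·
    · · · · · · ·
T1:
  2·area = 32
  edge (6, 6)→(12, 20): d=(6,14) right/bottom  bias=-1
  edge (12, 20)→(8, 16): d=(-4,-4) top-left  bias=+0
  edge (8, 16)→(6, 6): d=(-2,-10) top-left  bias=+0
    (2,0)@(5, 1): e=[-16,48,0] → ·  [on edge]
    (0,4)@(1, 9): e=[88,0,-56] → ·  [on edge]
    (3,4)@(7, 9): e=[4,24,4] → #
    (4,4)@(9, 9): e=[-24,32,24] → ·
    (1,5)@(3, 11): e=[72,0,-40] → ·  [on edge]
    (3,5)@(7, 11): e=[16,16,0] → #  [on edge]
    (4,5)@(9, 11): e=[-12,24,20] → ·
    (2,6)@(5, 13): e=[56,0,-24] → ·  [on edge]
    (3,6)@(7, 13): e=[28,8,-4] → ·
    (4,6)@(9, 13): e=[0,16,16] → ·  [on edge]
    (3,7)@(7, 15): e=[40,0,-8] → ·  [on edge]
    (4,7)@(9, 15): e=[12,8,12] → #
    (4,8)@(9, 17): e=[24,0,8] → #  [on edge]
    (5,9)@(11, 19): e=[8,0,24] → #  [on edge]
  covered (5 px):
    · · · · · · ·
    · · · · · · ·
    · · · · · · ·
    · · · · · · ·
    · · · # · · ·
    · · · # · · ·
    · · · · · · ·
    · · · · # · ·
    · · · · # · ·
    · · · · · # ·
T2:
  2·area = 4
  edge (13, 3)→(12, 6): d=(-1,3) right/bottom  bias=-1
  edge (12, 6)→(12, 2): d=(0,-4) top-left  bias=+0
  edge (12, 2)→(13, 3): d=(1,1) right/bottom  bias=-1
    (5,0)@(11, 1): e=[8,-4,0] → ·  [on edge]
    (6,1)@(13, 3): e=[0,4,0] → ·  [on edge]
    (5,4)@(11, 9): e=[0,-4,8] → ·  [on edge]
    (4,7)@(9, 15): e=[0,-12,16] → ·  [on edge]
  covered (0 px):
    · · · · · · ·
    · · · · · · ·
    · · · · · · ·
    · · · · · · ·
    · · · · · · ·
    · · · · · · ·
    · · · · · · ·
    · · · · · · ·
    · · · · · · ·
    · · · · · · ·
T3:
  2·area = 24
  edge (2, 6)→(6, 2): d=(4,-4) top-left  bias=+0
  edge (6, 2)→(8, 6): d=(2,4) right/bottom  bias=-1
  edge (8, 6)→(2, 6): d=(-6,0) right/bottom  bias=-1
    (3,0)@(7, 1): e=[0,-6,30] → ·  [on edge]
    (2,1)@(5, 3): e=[0,6,18] → #  [on edge]
    (3,1)@(7, 3): e=[8,-2,18] → ·
    (1,2)@(3, 5): e=[0,18,6] → #  [on edge]
    (3,2)@(7, 5): e=[16,2,6] → #
    (4,2)@(9, 5): e=[24,-6,6] → ·
    (0,3)@(1, 7): e=[0,30,-6] → ·  [on edge]
    (1,3)@(3, 7): e=[8,22,-6] → ·
    (2,3)@(5, 7): e=[16,14,-6] → ·
    (3,3)@(7, 7): e=[24,6,-6] → ·
  covered (4 px):
    · · · · · · ·
    · · # · · · ·
    · # # # · · ·
    · · · · · · ·
    · · · · · · ·
    · · · · · · ·
    · · · · · · ·
    · · · · · · ·
    · · · · · · ·
    · · · · · · ·
T4:
  2·area = 38
  edge (11, 2)→(8, 10): d=(-3,8) right/bottom  bias=-1
  edge (8, 10)→(4, 8): d=(-4,-2) top-left  bias=+0
  edge (4, 8)→(11, 2): d=(7,-6) top-left  bias=+0
    (4,2)@(9, 5): e=[7,22,9] → #
    (5,2)@(11, 5): e=[-9,26,21] → ·
    (3,3)@(7, 7): e=[17,10,11] → #
    (5,3)@(11, 7): e=[-15,18,35] → ·
    (3,4)@(7, 9): e=[11,2,25] → #
    (4,4)@(9, 9): e=[-5,6,37] → ·
    (3,5)@(7, 11): e=[5,-6,39] → ·
  covered (4 px):
    · · · · · · ·
    · · · · · · ·
    · · · · # · ·
    · · · # # · ·
    · · · # · · ·
    · · · · · · ·
    · · · · · · ·
    · · · · · · ·
    · · · · · · ·
    · · · · · · ·

Answer: [24,4,4]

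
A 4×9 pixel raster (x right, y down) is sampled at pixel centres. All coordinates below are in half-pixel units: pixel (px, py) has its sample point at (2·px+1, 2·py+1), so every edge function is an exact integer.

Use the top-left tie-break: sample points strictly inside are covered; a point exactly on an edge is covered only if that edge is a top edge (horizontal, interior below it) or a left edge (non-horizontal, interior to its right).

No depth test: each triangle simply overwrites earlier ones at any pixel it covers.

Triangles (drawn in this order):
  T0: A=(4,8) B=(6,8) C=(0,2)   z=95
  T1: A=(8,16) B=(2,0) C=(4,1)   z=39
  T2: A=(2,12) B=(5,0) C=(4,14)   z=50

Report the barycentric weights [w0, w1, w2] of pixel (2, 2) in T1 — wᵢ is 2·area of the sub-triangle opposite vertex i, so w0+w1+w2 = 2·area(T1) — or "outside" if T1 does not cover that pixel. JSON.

T0:
  2·area = 12  (B↔C swapped to make it positive)
  edge (4, 8)→(0, 2): d=(-4,-6) top-left  bias=+0
  edge (0, 2)→(6, 8): d=(6,6) right/bottom  bias=-1
  edge (6, 8)→(4, 8): d=(-2,0) right/bottom  bias=-1
    (0,1)@(1, 3): e=[2,0,10] → ·  [on edge]
    (1,2)@(3, 5): e=[6,0,6] → ·  [on edge]
    (2,3)@(5, 7): e=[10,0,2] → ·  [on edge]
    (3,4)@(7, 9): e=[14,0,-2] → ·  [on edge]
  covered (0 px):
    · · · ·
    · · · ·
    · · · ·
    · · · ·
    · · · ·
    · · · ·
    · · · ·
    · · · ·
    · · · ·
T1:
  2·area = 26
  edge (8, 16)→(2, 0): d=(-6,-16) top-left  bias=+0
  edge (2, 0)→(4, 1): d=(2,1) right/bottom  bias=-1
  edge (4, 1)→(8, 16): d=(4,15) right/bottom  bias=-1
    (1,0)@(3, 1): e=[10,1,15] → █
    (2,0)@(5, 1): e=[42,-1,-15] → ·
    (1,1)@(3, 3): e=[-2,5,23] → ·
    (2,2)@(5, 5): e=[18,7,1] → █
    (3,2)@(7, 5): e=[50,5,-29] → ·
    (2,3)@(5, 7): e=[6,11,9] → █
    (3,3)@(7, 7): e=[38,9,-21] → ·
    (2,4)@(5, 9): e=[-6,15,17] → ·
    (3,6)@(7, 13): e=[2,21,3] → █
    (3,7)@(7, 15): e=[-10,25,11] → ·
  covered (4 px):
    · █ · ·
    · · · ·
    · · █ ·
    · · █ ·
    · · · ·
    · · · ·
    · · · █
    · · · ·
    · · · ·
T2:
  2·area = 30
  edge (2, 12)→(5, 0): d=(3,-12) top-left  bias=+0
  edge (5, 0)→(4, 14): d=(-1,14) right/bottom  bias=-1
  edge (4, 14)→(2, 12): d=(-2,-2) top-left  bias=+0
    (1,4)@(3, 9): e=[3,19,8] → █
    (2,4)@(5, 9): e=[27,-9,12] → ·
    (0,5)@(1, 11): e=[-15,45,0] → ·  [on edge]
    (1,5)@(3, 11): e=[9,17,4] → █
    (2,5)@(5, 11): e=[33,-11,8] → ·
    (1,6)@(3, 13): e=[15,15,0] → █  [on edge]
    (2,6)@(5, 13): e=[39,-13,4] → ·
    (1,7)@(3, 15): e=[21,13,-4] → ·
    (2,7)@(5, 15): e=[45,-15,0] → ·  [on edge]
    (3,8)@(7, 17): e=[75,-45,0] → ·  [on edge]
  covered (3 px):
    · · · ·
    · · · ·
    · · · ·
    · · · ·
    · █ · ·
    · █ · ·
    · █ · ·
    · · · ·
    · · · ·

Result: [7,1,18]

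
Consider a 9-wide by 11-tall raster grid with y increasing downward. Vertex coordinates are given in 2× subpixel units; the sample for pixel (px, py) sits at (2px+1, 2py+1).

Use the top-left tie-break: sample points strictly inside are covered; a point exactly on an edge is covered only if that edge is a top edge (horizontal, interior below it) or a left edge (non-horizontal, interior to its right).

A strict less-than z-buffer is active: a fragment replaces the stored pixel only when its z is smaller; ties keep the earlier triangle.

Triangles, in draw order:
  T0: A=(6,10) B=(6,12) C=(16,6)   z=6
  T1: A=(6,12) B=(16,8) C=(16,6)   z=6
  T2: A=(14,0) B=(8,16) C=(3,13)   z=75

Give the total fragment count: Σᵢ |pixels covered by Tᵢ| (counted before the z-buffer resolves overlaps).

T0:
  2·area = 20  (B↔C swapped to make it positive)
  edge (6, 10)→(16, 6): d=(10,-4) top-left  bias=+0
  edge (16, 6)→(6, 12): d=(-10,6) right/bottom  bias=-1
  edge (6, 12)→(6, 10): d=(0,-2) top-left  bias=+0
    (4,4)@(9, 9): e=[2,12,6] → X
    (5,4)@(11, 9): e=[10,0,10] → .  [on edge]
    (3,5)@(7, 11): e=[14,4,2] → X
    (4,5)@(9, 11): e=[22,-8,6] → .
    (3,6)@(7, 13): e=[34,-16,2] → .
    (0,7)@(1, 15): e=[30,0,-10] → .  [on edge]
  covered (2 px):
    . . . . . . . . .
    . . . . . . . . .
    . . . . . . . . .
    . . . . . . . . .
    . . . . X . . . .
    . . . X . . . . .
    . . . . . . . . .
    . . . . . . . . .
    . . . . . . . . .
    . . . . . . . . .
    . . . . . . . . .
T1:
  2·area = 20  (B↔C swapped to make it positive)
  edge (6, 12)→(16, 6): d=(10,-6) top-left  bias=+0
  edge (16, 6)→(16, 8): d=(0,2) right/bottom  bias=-1
  edge (16, 8)→(6, 12): d=(-10,4) right/bottom  bias=-1
    (7,3)@(15, 7): e=[4,2,14] → X
    (8,3)@(17, 7): e=[16,-2,6] → .
    (5,4)@(11, 9): e=[0,10,10] → X  [on edge]
    (6,4)@(13, 9): e=[12,6,2] → X
    (7,4)@(15, 9): e=[24,2,-6] → .
    (5,5)@(11, 11): e=[20,10,-10] → .
    (6,5)@(13, 11): e=[32,6,-18] → .
    (0,7)@(1, 15): e=[0,30,-10] → .  [on edge]
  covered (3 px):
    . . . . . . . . .
    . . . . . . . . .
    . . . . . . . . .
    . . . . . . . X .
    . . . . . X X . .
    . . . . . . . . .
    . . . . . . . . .
    . . . . . . . . .
    . . . . . . . . .
    . . . . . . . . .
    . . . . . . . . .
T2:
  2·area = 98
  edge (14, 0)→(8, 16): d=(-6,16) right/bottom  bias=-1
  edge (8, 16)→(3, 13): d=(-5,-3) top-left  bias=+0
  edge (3, 13)→(14, 0): d=(11,-13) top-left  bias=+0
    (5,2)@(11, 5): e=[18,64,16] → X
    (6,2)@(13, 5): e=[-14,70,42] → .
    (4,3)@(9, 7): e=[38,48,12] → X
    (6,3)@(13, 7): e=[-26,60,64] → .
    (3,4)@(7, 9): e=[58,32,8] → X
    (5,4)@(11, 9): e=[-6,44,60] → .
    (2,5)@(5, 11): e=[78,16,4] → X
    (5,5)@(11, 11): e=[-18,34,82] → .
    (1,6)@(3, 13): e=[98,0,0] → X  [on edge]
    (5,6)@(11, 13): e=[-30,24,104] → .
    (1,7)@(3, 15): e=[86,-10,22] → .
    (2,7)@(5, 15): e=[54,-4,48] → .
    (6,9)@(13, 19): e=[-98,0,196] → .  [on edge]
  covered (13 px):
    . . . . . . . . .
    . . . . . . . . .
    . . . . . X . . .
    . . . . X X . . .
    . . . X X . . . .
    . . X X X . . . .
    . X X X X . . . .
    . . . X . . . . .
    . . . . . . . . .
    . . . . . . . . .
    . . . . . . . . .

Final: 18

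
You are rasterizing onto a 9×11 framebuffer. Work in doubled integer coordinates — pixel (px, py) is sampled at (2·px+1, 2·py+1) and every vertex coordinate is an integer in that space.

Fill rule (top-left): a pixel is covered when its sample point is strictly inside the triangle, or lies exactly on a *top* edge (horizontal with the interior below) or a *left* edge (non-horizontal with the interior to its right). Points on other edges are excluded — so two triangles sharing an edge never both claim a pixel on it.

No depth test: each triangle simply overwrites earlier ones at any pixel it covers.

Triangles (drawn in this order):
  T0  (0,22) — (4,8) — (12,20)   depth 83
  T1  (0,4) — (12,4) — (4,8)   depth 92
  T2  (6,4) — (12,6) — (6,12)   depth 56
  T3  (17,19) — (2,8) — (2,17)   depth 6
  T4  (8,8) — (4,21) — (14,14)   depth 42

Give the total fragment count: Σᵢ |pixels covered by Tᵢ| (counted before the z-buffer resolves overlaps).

T0:
  2·area = 160
  edge (0, 22)→(4, 8): d=(4,-14) top-left  bias=+0
  edge (4, 8)→(12, 20): d=(8,12) right/bottom  bias=-1
  edge (12, 20)→(0, 22): d=(-12,2) right/bottom  bias=-1
    (2,5)@(5, 11): e=[26,12,122] → #
    (3,5)@(7, 11): e=[54,-12,118] → ·
    (1,6)@(3, 13): e=[6,52,102] → #
    (3,6)@(7, 13): e=[62,4,94] → #
    (4,6)@(9, 13): e=[90,-20,90] → ·
    (1,7)@(3, 15): e=[14,68,78] → #
    (4,7)@(9, 15): e=[98,-4,66] → ·
    (1,8)@(3, 17): e=[22,84,54] → #
    (4,8)@(9, 17): e=[106,12,42] → #
    (5,8)@(11, 17): e=[134,-12,38] → ·
    (0,9)@(1, 19): e=[2,124,34] → #
    (5,9)@(11, 19): e=[142,4,14] → #
  covered (20 px):
    · · · · · · · · ·
    · · · · · · · · ·
    · · · · · · · · ·
    · · · · · · · · ·
    · · · · · · · · ·
    · · # · · · · · ·
    · # # # · · · · ·
    · # # # · · · · ·
    · # # # # · · · ·
    # # # # # # · · ·
    # # # · · · · · ·
T1:
  2·area = 48
  edge (0, 4)→(12, 4): d=(12,0) top-left  bias=+0
  edge (12, 4)→(4, 8): d=(-8,4) right/bottom  bias=-1
  edge (4, 8)→(0, 4): d=(-4,-4) top-left  bias=+0
    (0,2)@(1, 5): e=[12,36,0] → #  [on edge]
    (1,2)@(3, 5): e=[12,28,8] → #
    (2,2)@(5, 5): e=[12,20,16] → #
    (3,2)@(7, 5): e=[12,12,24] → #
    (4,2)@(9, 5): e=[12,4,32] → #
    (5,2)@(11, 5): e=[12,-4,40] → ·
    (0,3)@(1, 7): e=[36,20,-8] → ·
    (1,3)@(3, 7): e=[36,12,0] → #  [on edge]
    (3,3)@(7, 7): e=[36,-4,16] → ·
    (4,3)@(9, 7): e=[36,-12,24] → ·
    (1,4)@(3, 9): e=[60,-4,-8] → ·
    (2,4)@(5, 9): e=[60,-12,0] → ·  [on edge]
    (3,5)@(7, 11): e=[84,-36,0] → ·  [on edge]
    (4,6)@(9, 13): e=[108,-60,0] → ·  [on edge]
    (5,7)@(11, 15): e=[132,-84,0] → ·  [on edge]
    (6,8)@(13, 17): e=[156,-108,0] → ·  [on edge]
    (7,9)@(15, 19): e=[180,-132,0] → ·  [on edge]
    (8,10)@(17, 21): e=[204,-156,0] → ·  [on edge]
  covered (7 px):
    · · · · · · · · ·
    · · · · · · · · ·
    # # # # # · · · ·
    · # # · · · · · ·
    · · · · · · · · ·
    · · · · · · · · ·
    · · · · · · · · ·
    · · · · · · · · ·
    · · · · · · · · ·
    · · · · · · · · ·
    · · · · · · · · ·
T2:
  2·area = 48
  edge (6, 4)→(12, 6): d=(6,2) right/bottom  bias=-1
  edge (12, 6)→(6, 12): d=(-6,6) right/bottom  bias=-1
  edge (6, 12)→(6, 4): d=(0,-8) top-left  bias=+0
    (8,0)@(17, 1): e=[-40,0,88] → ·  [on edge]
    (1,1)@(3, 3): e=[0,72,-24] → ·  [on edge]
    (7,1)@(15, 3): e=[-24,0,72] → ·  [on edge]
    (3,2)@(7, 5): e=[4,36,8] → #
    (4,2)@(9, 5): e=[0,24,24] → ·  [on edge]
    (6,2)@(13, 5): e=[-8,0,56] → ·  [on edge]
    (3,3)@(7, 7): e=[16,24,8] → #
    (4,3)@(9, 7): e=[12,12,24] → #
    (5,3)@(11, 7): e=[8,0,40] → ·  [on edge]
    (7,3)@(15, 7): e=[0,-24,72] → ·  [on edge]
    (3,4)@(7, 9): e=[28,12,8] → #
    (4,4)@(9, 9): e=[24,0,24] → ·  [on edge]
    (3,5)@(7, 11): e=[40,0,8] → ·  [on edge]
    (2,6)@(5, 13): e=[56,0,-8] → ·  [on edge]
    (1,7)@(3, 15): e=[72,0,-24] → ·  [on edge]
    (0,8)@(1, 17): e=[88,0,-40] → ·  [on edge]
  covered (4 px):
    · · · · · · · · ·
    · · · · · · · · ·
    · · · # · · · · ·
    · · · # # · · · ·
    · · · # · · · · ·
    · · · · · · · · ·
    · · · · · · · · ·
    · · · · · · · · ·
    · · · · · · · · ·
    · · · · · · · · ·
    · · · · · · · · ·
T3:
  2·area = 135  (B↔C swapped to make it positive)
  edge (17, 19)→(2, 17): d=(-15,-2) top-left  bias=+0
  edge (2, 17)→(2, 8): d=(0,-9) top-left  bias=+0
  edge (2, 8)→(17, 19): d=(15,11) right/bottom  bias=-1
    (1,4)@(3, 9): e=[122,9,4] → #
    (2,4)@(5, 9): e=[126,27,-18] → ·
    (1,5)@(3, 11): e=[92,9,34] → #
    (2,5)@(5, 11): e=[96,27,12] → #
    (3,5)@(7, 11): e=[100,45,-10] → ·
    (1,6)@(3, 13): e=[62,9,64] → #
    (3,6)@(7, 13): e=[70,45,20] → #
    (4,6)@(9, 13): e=[74,63,-2] → ·
    (1,7)@(3, 15): e=[32,9,94] → #
    (4,7)@(9, 15): e=[44,63,28] → #
    (5,7)@(11, 15): e=[48,81,6] → #
    (6,7)@(13, 15): e=[52,99,-16] → ·
    (8,9)@(17, 19): e=[0,135,0] → ·  [on edge]
  covered (17 px):
    · · · · · · · · ·
    · · · · · · · · ·
    · · · · · · · · ·
    · · · · · · · · ·
    · # · · · · · · ·
    · # # · · · · · ·
    · # # # · · · · ·
    · # # # # # · · ·
    · # # # # # # · ·
    · · · · · · · · ·
    · · · · · · · · ·
T4:
  2·area = 102  (B↔C swapped to make it positive)
  edge (8, 8)→(14, 14): d=(6,6) right/bottom  bias=-1
  edge (14, 14)→(4, 21): d=(-10,7) right/bottom  bias=-1
  edge (4, 21)→(8, 8): d=(4,-13) top-left  bias=+0
    (0,0)@(1, 1): e=[0,221,-119] → ·  [on edge]
    (1,1)@(3, 3): e=[0,187,-85] → ·  [on edge]
    (2,2)@(5, 5): e=[0,153,-51] → ·  [on edge]
    (3,3)@(7, 7): e=[0,119,-17] → ·  [on edge]
    (4,4)@(9, 9): e=[0,85,17] → ·  [on edge]
    (4,5)@(9, 11): e=[12,65,25] → #
    (5,5)@(11, 11): e=[0,51,51] → ·  [on edge]
    (3,6)@(7, 13): e=[36,59,7] → #
    (5,6)@(11, 13): e=[12,31,59] → #
    (6,6)@(13, 13): e=[0,17,85] → ·  [on edge]
    (3,7)@(7, 15): e=[48,39,15] → #
    (6,7)@(13, 15): e=[12,-3,93] → ·
    (7,7)@(15, 15): e=[0,-17,119] → ·  [on edge]
    (8,8)@(17, 17): e=[0,-51,153] → ·  [on edge]
  covered (10 px):
    · · · · · · · · ·
    · · · · · · · · ·
    · · · · · · · · ·
    · · · · · · · · ·
    · · · · · · · · ·
    · · · · # · · · ·
    · · · # # # · · ·
    · · · # # # · · ·
    · · · # # · · · ·
    · · # · · · · · ·
    · · · · · · · · ·

Answer: 58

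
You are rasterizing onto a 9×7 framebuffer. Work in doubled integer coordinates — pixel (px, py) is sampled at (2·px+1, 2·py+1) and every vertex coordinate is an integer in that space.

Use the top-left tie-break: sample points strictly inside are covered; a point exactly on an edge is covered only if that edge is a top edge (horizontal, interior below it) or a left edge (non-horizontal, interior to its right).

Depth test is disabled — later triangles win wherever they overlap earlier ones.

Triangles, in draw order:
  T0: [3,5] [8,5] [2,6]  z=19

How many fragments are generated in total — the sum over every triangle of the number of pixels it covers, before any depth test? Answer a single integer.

T0:
  2·area = 5
  edge (3, 5)→(8, 5): d=(5,0) top-left  bias=+0
  edge (8, 5)→(2, 6): d=(-6,1) right/bottom  bias=-1
  edge (2, 6)→(3, 5): d=(1,-1) top-left  bias=+0
    (3,0)@(7, 1): e=[-20,25,0] → ·  [on edge]
    (2,1)@(5, 3): e=[-10,15,0] → ·  [on edge]
    (0,2)@(1, 5): e=[0,7,-2] → ·  [on edge]
    (1,2)@(3, 5): e=[0,5,0] → #  [on edge]
    (2,2)@(5, 5): e=[0,3,2] → #  [on edge]
    (3,2)@(7, 5): e=[0,1,4] → #  [on edge]
    (4,2)@(9, 5): e=[0,-1,6] → ·  [on edge]
    (5,2)@(11, 5): e=[0,-3,8] → ·  [on edge]
    (6,2)@(13, 5): e=[0,-5,10] → ·  [on edge]
    (7,2)@(15, 5): e=[0,-7,12] → ·  [on edge]
    (8,2)@(17, 5): e=[0,-9,14] → ·  [on edge]
    (0,3)@(1, 7): e=[10,-5,0] → ·  [on edge]
  covered (3 px):
    · · · · · · · · ·
    · · · · · · · · ·
    · # # # · · · · ·
    · · · · · · · · ·
    · · · · · · · · ·
    · · · · · · · · ·
    · · · · · · · · ·

Answer: 3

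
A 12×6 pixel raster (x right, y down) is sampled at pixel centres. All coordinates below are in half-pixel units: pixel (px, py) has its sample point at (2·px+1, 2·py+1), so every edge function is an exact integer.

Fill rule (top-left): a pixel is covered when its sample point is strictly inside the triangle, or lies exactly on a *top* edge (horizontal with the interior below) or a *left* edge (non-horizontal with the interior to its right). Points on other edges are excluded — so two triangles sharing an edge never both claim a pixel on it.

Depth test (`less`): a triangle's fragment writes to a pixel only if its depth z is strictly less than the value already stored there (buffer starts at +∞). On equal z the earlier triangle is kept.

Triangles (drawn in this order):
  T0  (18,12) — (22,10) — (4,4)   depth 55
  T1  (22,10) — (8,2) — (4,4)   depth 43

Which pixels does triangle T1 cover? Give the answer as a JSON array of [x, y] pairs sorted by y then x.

T0:
  2·area = 60  (B↔C swapped to make it positive)
  edge (18, 12)→(4, 4): d=(-14,-8) top-left  bias=+0
  edge (4, 4)→(22, 10): d=(18,6) right/bottom  bias=-1
  edge (22, 10)→(18, 12): d=(-4,2) right/bottom  bias=-1
    (0,1)@(1, 3): e=[-10,0,70] → ·  [on edge]
    (3,2)@(7, 5): e=[10,0,50] → ·  [on edge]
    (5,3)@(11, 7): e=[14,12,34] → █
    (6,3)@(13, 7): e=[30,0,30] → ·  [on edge]
    (5,4)@(11, 9): e=[-14,48,26] → ·
    (6,4)@(13, 9): e=[2,36,22] → █
    (7,4)@(15, 9): e=[18,24,18] → █
    (8,4)@(17, 9): e=[34,12,14] → █
    (9,4)@(19, 9): e=[50,0,10] → ·  [on edge]
    (6,5)@(13, 11): e=[-26,72,14] → ·
    (7,5)@(15, 11): e=[-10,60,10] → ·
    (8,5)@(17, 11): e=[6,48,6] → █
  covered (6 px):
    · · · · · · · · · · · ·
    · · · · · · · · · · · ·
    · · · · · · · · · · · ·
    · · · · · █ · · · · · ·
    · · · · · · █ █ █ · · ·
    · · · · · · · · █ █ · ·
T1:
  2·area = 60  (B↔C swapped to make it positive)
  edge (22, 10)→(4, 4): d=(-18,-6) top-left  bias=+0
  edge (4, 4)→(8, 2): d=(4,-2) top-left  bias=+0
  edge (8, 2)→(22, 10): d=(14,8) right/bottom  bias=-1
    (0,1)@(1, 3): e=[0,-10,70] → ·  [on edge]
    (3,1)@(7, 3): e=[36,2,22] → █
    (4,1)@(9, 3): e=[48,6,6] → █
    (5,1)@(11, 3): e=[60,10,-10] → ·
    (3,2)@(7, 5): e=[0,10,50] → █  [on edge]
    (5,2)@(11, 5): e=[24,18,18] → █
    (6,2)@(13, 5): e=[36,22,2] → █
    (7,2)@(15, 5): e=[48,26,-14] → ·
    (3,3)@(7, 7): e=[-36,18,78] → ·
    (4,3)@(9, 7): e=[-24,22,62] → ·
    (5,3)@(11, 7): e=[-12,26,46] → ·
    (6,3)@(13, 7): e=[0,30,30] → █  [on edge]
    (9,4)@(19, 9): e=[0,50,10] → █  [on edge]
  covered (9 px):
    · · · · · · · · · · · ·
    · · · █ █ · · · · · · ·
    · · · █ █ █ █ · · · · ·
    · · · · · · █ █ · · · ·
    · · · · · · · · · █ · ·
    · · · · · · · · · · · ·

Final: [[3,1],[4,1],[3,2],[4,2],[5,2],[6,2],[6,3],[7,3],[9,4]]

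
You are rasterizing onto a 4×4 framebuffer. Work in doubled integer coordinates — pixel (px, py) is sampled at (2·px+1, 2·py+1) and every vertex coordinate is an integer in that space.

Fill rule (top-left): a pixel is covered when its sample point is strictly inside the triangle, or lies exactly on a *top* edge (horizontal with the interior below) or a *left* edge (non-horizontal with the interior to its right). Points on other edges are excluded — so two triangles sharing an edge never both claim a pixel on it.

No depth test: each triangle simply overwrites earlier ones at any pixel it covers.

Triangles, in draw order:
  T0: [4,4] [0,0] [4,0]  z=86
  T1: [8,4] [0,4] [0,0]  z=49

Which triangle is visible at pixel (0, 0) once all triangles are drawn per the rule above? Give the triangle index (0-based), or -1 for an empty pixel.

T0:
  2·area = 16
  edge (4, 4)→(0, 0): d=(-4,-4) top-left  bias=+0
  edge (0, 0)→(4, 0): d=(4,0) top-left  bias=+0
  edge (4, 0)→(4, 4): d=(0,4) right/bottom  bias=-1
    (0,0)@(1, 1): e=[0,4,12] → █  [on edge]
    (1,0)@(3, 1): e=[8,4,4] → █
    (2,0)@(5, 1): e=[16,4,-4] → ·
    (0,1)@(1, 3): e=[-8,12,12] → ·
    (1,1)@(3, 3): e=[0,12,4] → █  [on edge]
    (2,1)@(5, 3): e=[8,12,-4] → ·
    (1,2)@(3, 5): e=[-8,20,4] → ·
    (2,2)@(5, 5): e=[0,20,-4] → ·  [on edge]
    (3,3)@(7, 7): e=[0,28,-12] → ·  [on edge]
  covered (3 px):
    █ █ · ·
    · █ · ·
    · · · ·
    · · · ·
T1:
  2·area = 32
  edge (8, 4)→(0, 4): d=(-8,0) right/bottom  bias=-1
  edge (0, 4)→(0, 0): d=(0,-4) top-left  bias=+0
  edge (0, 0)→(8, 4): d=(8,4) right/bottom  bias=-1
    (0,0)@(1, 1): e=[24,4,4] → █
    (1,0)@(3, 1): e=[24,12,-4] → ·
    (0,1)@(1, 3): e=[8,4,20] → █
    (1,1)@(3, 3): e=[8,12,12] → █
    (2,1)@(5, 3): e=[8,20,4] → █
    (3,1)@(7, 3): e=[8,28,-4] → ·
    (0,2)@(1, 5): e=[-8,4,36] → ·
    (1,2)@(3, 5): e=[-8,12,28] → ·
    (2,2)@(5, 5): e=[-8,20,20] → ·
  covered (4 px):
    █ · · ·
    █ █ █ ·
    · · · ·
    · · · ·

Z-buffer (winner per pixel, '.' = empty):
  1 0 . .
  1 1 1 .
  . . . .
  . . . .

Result: 1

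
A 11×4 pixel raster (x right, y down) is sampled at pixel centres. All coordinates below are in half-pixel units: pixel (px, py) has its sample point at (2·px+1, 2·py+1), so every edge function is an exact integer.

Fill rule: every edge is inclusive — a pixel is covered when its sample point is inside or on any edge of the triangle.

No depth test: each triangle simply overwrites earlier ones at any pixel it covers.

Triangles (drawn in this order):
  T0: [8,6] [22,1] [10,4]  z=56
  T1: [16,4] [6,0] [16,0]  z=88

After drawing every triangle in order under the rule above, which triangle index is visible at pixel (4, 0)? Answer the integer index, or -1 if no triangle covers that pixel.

T0:
  2·area = 18  (B↔C swapped to make it positive)
  edge (8, 6)→(10, 4): d=(2,-2) inclusive
  edge (10, 4)→(22, 1): d=(12,-3) inclusive
  edge (22, 1)→(8, 6): d=(-14,5) inclusive
    (6,0)@(13, 1): e=[0,-27,45] → ·  [on edge]
    (5,1)@(11, 3): e=[0,-9,27] → ·  [on edge]
    (7,1)@(15, 3): e=[8,3,7] → █
    (8,1)@(17, 3): e=[12,9,-3] → ·
    (4,2)@(9, 5): e=[0,9,9] → █  [on edge]
    (5,2)@(11, 5): e=[4,15,-1] → ·
    (7,2)@(15, 5): e=[12,27,-21] → ·
    (3,3)@(7, 7): e=[0,27,-9] → ·  [on edge]
    (4,3)@(9, 7): e=[4,33,-19] → ·
  covered (2 px):
    · · · · · · · · · · ·
    · · · · · · · █ · · ·
    · · · · █ · · · · · ·
    · · · · · · · · · · ·
T1:
  2·area = 40
  edge (16, 4)→(6, 0): d=(-10,-4) inclusive
  edge (6, 0)→(16, 0): d=(10,0) inclusive
  edge (16, 0)→(16, 4): d=(0,4) inclusive
    (4,0)@(9, 1): e=[2,10,28] → █
    (5,0)@(11, 1): e=[10,10,20] → █
    (6,0)@(13, 1): e=[18,10,12] → █
    (7,0)@(15, 1): e=[26,10,4] → █
    (8,0)@(17, 1): e=[34,10,-4] → ·
    (4,1)@(9, 3): e=[-18,30,28] → ·
    (5,1)@(11, 3): e=[-10,30,20] → ·
    (6,1)@(13, 3): e=[-2,30,12] → ·
    (7,1)@(15, 3): e=[6,30,4] → █
    (8,1)@(17, 3): e=[14,30,-4] → ·
    (7,2)@(15, 5): e=[-14,50,4] → ·
  covered (5 px):
    · · · · █ █ █ █ · · ·
    · · · · · · · █ · · ·
    · · · · · · · · · · ·
    · · · · · · · · · · ·

Z-buffer (winner per pixel, '.' = empty):
  . . . . 1 1 1 1 . . .
  . . . . . . . 1 . . .
  . . . . 0 . . . . . .
  . . . . . . . . . . .

Result: 1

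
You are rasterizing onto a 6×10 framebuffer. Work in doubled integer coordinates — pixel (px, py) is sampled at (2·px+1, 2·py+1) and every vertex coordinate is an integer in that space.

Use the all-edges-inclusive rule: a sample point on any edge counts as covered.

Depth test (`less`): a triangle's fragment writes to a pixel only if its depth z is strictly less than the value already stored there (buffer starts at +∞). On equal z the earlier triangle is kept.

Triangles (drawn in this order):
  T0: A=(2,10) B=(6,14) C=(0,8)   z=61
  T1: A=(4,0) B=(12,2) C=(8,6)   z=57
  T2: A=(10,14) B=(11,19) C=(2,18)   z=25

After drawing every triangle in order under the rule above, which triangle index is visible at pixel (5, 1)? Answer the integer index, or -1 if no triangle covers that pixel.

T0:
  degenerate (2·area = 0) — covers nothing
T1:
  2·area = 40
  edge (4, 0)→(12, 2): d=(8,2) inclusive
  edge (12, 2)→(8, 6): d=(-4,4) inclusive
  edge (8, 6)→(4, 0): d=(-4,-6) inclusive
    (2,0)@(5, 1): e=[6,32,2] → X
    (3,0)@(7, 1): e=[2,24,14] → X
    (4,0)@(9, 1): e=[-2,16,26] → .
    (2,1)@(5, 3): e=[22,24,-6] → .
    (3,1)@(7, 3): e=[18,16,6] → X
    (4,1)@(9, 3): e=[14,8,18] → X
    (5,1)@(11, 3): e=[10,0,30] → X  [on edge]
    (3,2)@(7, 5): e=[34,8,-2] → .
    (4,2)@(9, 5): e=[30,0,10] → X  [on edge]
    (5,2)@(11, 5): e=[26,-8,22] → .
    (3,3)@(7, 7): e=[50,0,-10] → .  [on edge]
    (4,3)@(9, 7): e=[46,-8,2] → .
    (2,4)@(5, 9): e=[70,0,-30] → .  [on edge]
    (1,5)@(3, 11): e=[90,0,-50] → .  [on edge]
    (0,6)@(1, 13): e=[110,0,-70] → .  [on edge]
  covered (6 px):
    . . X X . .
    . . . X X X
    . . . . X .
    . . . . . .
    . . . . . .
    . . . . . .
    . . . . . .
    . . . . . .
    . . . . . .
    . . . . . .
T2:
  2·area = 44
  edge (10, 14)→(11, 19): d=(1,5) inclusive
  edge (11, 19)→(2, 18): d=(-9,-1) inclusive
  edge (2, 18)→(10, 14): d=(8,-4) inclusive
    (4,4)@(9, 9): e=[0,88,-44] → .  [on edge]
    (4,7)@(9, 15): e=[6,34,4] → X
    (5,7)@(11, 15): e=[-4,36,12] → .
    (2,8)@(5, 17): e=[28,12,4] → X
    (3,8)@(7, 17): e=[18,14,12] → X
    (5,8)@(11, 17): e=[-2,18,28] → .
    (2,9)@(5, 19): e=[30,-6,20] → .
    (3,9)@(7, 19): e=[20,-4,28] → .
    (4,9)@(9, 19): e=[10,-2,36] → .
    (5,9)@(11, 19): e=[0,0,44] → X  [on edge]
  covered (5 px):
    . . . . . .
    . . . . . .
    . . . . . .
    . . . . . .
    . . . . . .
    . . . . . .
    . . . . . .
    . . . . X .
    . . X X X .
    . . . . . X

Z-buffer (winner per pixel, '.' = empty):
  . . 1 1 . .
  . . . 1 1 1
  . . . . 1 .
  . . . . . .
  . . . . . .
  . . . . . .
  . . . . . .
  . . . . 2 .
  . . 2 2 2 .
  . . . . . 2

Answer: 1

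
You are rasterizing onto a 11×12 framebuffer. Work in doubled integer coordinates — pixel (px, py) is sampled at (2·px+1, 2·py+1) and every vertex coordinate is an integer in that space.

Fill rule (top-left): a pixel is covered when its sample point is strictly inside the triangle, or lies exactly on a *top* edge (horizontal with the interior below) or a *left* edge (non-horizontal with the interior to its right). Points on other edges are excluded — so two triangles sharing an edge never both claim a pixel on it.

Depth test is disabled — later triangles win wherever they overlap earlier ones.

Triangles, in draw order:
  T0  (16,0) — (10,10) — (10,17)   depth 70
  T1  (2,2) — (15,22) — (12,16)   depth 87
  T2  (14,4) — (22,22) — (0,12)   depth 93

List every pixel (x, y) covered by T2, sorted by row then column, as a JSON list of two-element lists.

T0:
  2·area = 42  (B↔C swapped to make it positive)
  edge (16, 0)→(10, 17): d=(-6,17) right/bottom  bias=-1
  edge (10, 17)→(10, 10): d=(0,-7) top-left  bias=+0
  edge (10, 10)→(16, 0): d=(6,-10) top-left  bias=+0
    (6,2)@(13, 5): e=[21,21,0] → X  [on edge]
    (7,2)@(15, 5): e=[-13,35,20] → .
    (6,3)@(13, 7): e=[9,21,12] → X
    (7,3)@(15, 7): e=[-25,35,32] → .
    (5,4)@(11, 9): e=[31,7,4] → X
    (6,4)@(13, 9): e=[-3,21,24] → .
    (5,5)@(11, 11): e=[19,7,16] → X
    (6,5)@(13, 11): e=[-15,21,36] → .
    (5,6)@(11, 13): e=[7,7,28] → X
    (6,6)@(13, 13): e=[-27,21,48] → .
    (3,7)@(7, 15): e=[63,-21,0] → .  [on edge]
    (5,7)@(11, 15): e=[-5,7,40] → .
  covered (5 px):
    . . . . . . . . . . .
    . . . . . . . . . . .
    . . . . . . X . . . .
    . . . . . . X . . . .
    . . . . . X . . . . .
    . . . . . X . . . . .
    . . . . . X . . . . .
    . . . . . . . . . . .
    . . . . . . . . . . .
    . . . . . . . . . . .
    . . . . . . . . . . .
    . . . . . . . . . . .
T1:
  2·area = 18  (B↔C swapped to make it positive)
  edge (2, 2)→(12, 16): d=(10,14) right/bottom  bias=-1
  edge (12, 16)→(15, 22): d=(3,6) right/bottom  bias=-1
  edge (15, 22)→(2, 2): d=(-13,-20) top-left  bias=+0
    (3,4)@(7, 9): e=[0,9,9] → .  [on edge]
    (5,7)@(11, 15): e=[4,3,11] → X
    (6,7)@(13, 15): e=[-24,-9,51] → .
    (5,8)@(11, 17): e=[24,9,-15] → .
    (8,11)@(17, 23): e=[0,-9,27] → .  [on edge]
  covered (1 px):
    . . . . . . . . . . .
    . . . . . . . . . . .
    . . . . . . . . . . .
    . . . . . . . . . . .
    . . . . . . . . . . .
    . . . . . . . . . . .
    . . . . . . . . . . .
    . . . . . X . . . . .
    . . . . . . . . . . .
    . . . . . . . . . . .
    . . . . . . . . . . .
    . . . . . . . . . . .
T2:
  2·area = 316
  edge (14, 4)→(22, 22): d=(8,18) right/bottom  bias=-1
  edge (22, 22)→(0, 12): d=(-22,-10) top-left  bias=+0
  edge (0, 12)→(14, 4): d=(14,-8) top-left  bias=+0
    (6,2)@(13, 5): e=[26,284,6] → X
    (7,2)@(15, 5): e=[-10,304,22] → .
    (4,3)@(9, 7): e=[114,200,2] → X
    (5,3)@(11, 7): e=[78,220,18] → X
    (7,3)@(15, 7): e=[6,260,50] → X
    (8,3)@(17, 7): e=[-30,280,66] → .
    (3,4)@(7, 9): e=[166,136,14] → X
    (8,4)@(17, 9): e=[-14,236,94] → .
    (1,5)@(3, 11): e=[254,52,10] → X
    (2,5)@(5, 11): e=[218,72,26] → X
    (8,5)@(17, 11): e=[2,192,122] → X
    (9,5)@(19, 11): e=[-34,212,138] → .
    (5,8)@(11, 17): e=[158,0,158] → X  [on edge]
  covered (40 px):
    . . . . . . . . . . .
    . . . . . . . . . . .
    . . . . . . X . . . .
    . . . . X X X X . . .
    . . . X X X X X . . .
    . X X X X X X X X . .
    . X X X X X X X X . .
    . . . X X X X X X . .
    . . . . . X X X X X .
    . . . . . . . . X X .
    . . . . . . . . . . X
    . . . . . . . . . . .

Answer: [[6,2],[4,3],[5,3],[6,3],[7,3],[3,4],[4,4],[5,4],[6,4],[7,4],[1,5],[2,5],[3,5],[4,5],[5,5],[6,5],[7,5],[8,5],[1,6],[2,6],[3,6],[4,6],[5,6],[6,6],[7,6],[8,6],[3,7],[4,7],[5,7],[6,7],[7,7],[8,7],[5,8],[6,8],[7,8],[8,8],[9,8],[8,9],[9,9],[10,10]]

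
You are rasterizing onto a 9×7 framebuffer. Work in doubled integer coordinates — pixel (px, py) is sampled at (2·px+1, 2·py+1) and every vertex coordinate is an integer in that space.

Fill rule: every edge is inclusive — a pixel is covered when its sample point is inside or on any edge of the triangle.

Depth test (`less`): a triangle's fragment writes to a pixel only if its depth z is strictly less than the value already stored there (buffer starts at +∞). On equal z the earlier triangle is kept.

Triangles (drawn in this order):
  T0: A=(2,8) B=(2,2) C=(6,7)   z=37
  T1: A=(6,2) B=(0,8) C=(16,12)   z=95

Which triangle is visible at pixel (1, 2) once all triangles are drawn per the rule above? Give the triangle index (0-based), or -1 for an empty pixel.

T0:
  2·area = 24
  edge (2, 8)→(2, 2): d=(0,-6) inclusive
  edge (2, 2)→(6, 7): d=(4,5) inclusive
  edge (6, 7)→(2, 8): d=(-4,1) inclusive
    (1,2)@(3, 5): e=[6,7,11] → #
    (2,2)@(5, 5): e=[18,-3,9] → ·
    (1,3)@(3, 7): e=[6,15,3] → #
    (2,3)@(5, 7): e=[18,5,1] → #
    (3,3)@(7, 7): e=[30,-5,-1] → ·
    (1,4)@(3, 9): e=[6,23,-5] → ·
    (2,4)@(5, 9): e=[18,13,-7] → ·
  covered (3 px):
    · · · · · · · · ·
    · · · · · · · · ·
    · # · · · · · · ·
    · # # · · · · · ·
    · · · · · · · · ·
    · · · · · · · · ·
    · · · · · · · · ·
T1:
  2·area = 120  (B↔C swapped to make it positive)
  edge (6, 2)→(16, 12): d=(10,10) inclusive
  edge (16, 12)→(0, 8): d=(-16,-4) inclusive
  edge (0, 8)→(6, 2): d=(6,-6) inclusive
    (2,0)@(5, 1): e=[0,132,-12] → ·  [on edge]
    (3,0)@(7, 1): e=[-20,140,0] → ·  [on edge]
    (2,1)@(5, 3): e=[20,100,0] → #  [on edge]
    (3,1)@(7, 3): e=[0,108,12] → #  [on edge]
    (4,1)@(9, 3): e=[-20,116,24] → ·
    (1,2)@(3, 5): e=[60,60,0] → #  [on edge]
    (4,2)@(9, 5): e=[0,84,36] → #  [on edge]
    (5,2)@(11, 5): e=[-20,92,48] → ·
    (0,3)@(1, 7): e=[100,20,0] → #  [on edge]
    (5,3)@(11, 7): e=[0,60,60] → #  [on edge]
    (6,3)@(13, 7): e=[-20,68,72] → ·
    (0,4)@(1, 9): e=[120,-12,12] → ·
    (6,4)@(13, 9): e=[0,36,84] → #  [on edge]
    (7,5)@(15, 11): e=[0,12,108] → #  [on edge]
    (8,6)@(17, 13): e=[0,-12,132] → ·  [on edge]
  covered (19 px):
    · · · · · · · · ·
    · · # # · · · · ·
    · # # # # · · · ·
    # # # # # # · · ·
    · · # # # # # · ·
    · · · · · · # # ·
    · · · · · · · · ·

Z-buffer (winner per pixel, '.' = empty):
  . . . . . . . . .
  . . 1 1 . . . . .
  . 0 1 1 1 . . . .
  1 0 0 1 1 1 . . .
  . . 1 1 1 1 1 . .
  . . . . . . 1 1 .
  . . . . . . . . .

Final: 0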